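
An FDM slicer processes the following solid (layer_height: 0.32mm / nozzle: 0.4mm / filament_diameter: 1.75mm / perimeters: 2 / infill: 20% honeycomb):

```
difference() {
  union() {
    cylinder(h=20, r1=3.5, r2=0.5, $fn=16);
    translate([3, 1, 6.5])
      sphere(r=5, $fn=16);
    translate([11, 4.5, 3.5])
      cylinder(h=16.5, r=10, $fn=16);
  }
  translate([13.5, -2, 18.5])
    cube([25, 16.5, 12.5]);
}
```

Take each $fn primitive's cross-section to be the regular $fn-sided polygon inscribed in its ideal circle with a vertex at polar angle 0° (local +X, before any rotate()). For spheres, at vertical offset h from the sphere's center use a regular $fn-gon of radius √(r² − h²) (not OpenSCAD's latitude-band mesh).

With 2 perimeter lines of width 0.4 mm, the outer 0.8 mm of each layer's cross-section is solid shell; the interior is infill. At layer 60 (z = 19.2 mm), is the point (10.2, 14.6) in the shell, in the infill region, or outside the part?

At z = 19.2 mm: the cone: at t=0.960 of its height the radius interpolates to r₁+(r₂−r₁)t = 0.620, giving a regular 16-gon of that circumradius; the sphere at (3, 1) is not intersected at this z (|z−center|=12.700 > r=5); the r=10 cylinder at (11, 4.5) gives a regular 16-gon of circumradius 10 (constant along its height); Taking the union: the 2 present regions are separate (no shared area or edge), so areas and boundary lengths simply add and each stays a separate island — 2 connected regions; the 25×16.5 cube at (13.5, -2) contributes its full rectangle; After the difference (first − rest): starting from that combined region, the 25×16.5 cube at (13.5, -2) partially overlaps it — only the 95.03 mm² overlap (of its 412.50 mm²) is removed, clipping the outline — 2 connected regions. Overall, the cross-section has 2 separate islands. The nearest boundary edge runs (7.17, 13.74)→(11.00, 14.50); distance from the point to it = 0.25 mm. The point is not inside any of the regions above, so it lies outside the cross-section (0.25 mm from the nearest boundary).

outside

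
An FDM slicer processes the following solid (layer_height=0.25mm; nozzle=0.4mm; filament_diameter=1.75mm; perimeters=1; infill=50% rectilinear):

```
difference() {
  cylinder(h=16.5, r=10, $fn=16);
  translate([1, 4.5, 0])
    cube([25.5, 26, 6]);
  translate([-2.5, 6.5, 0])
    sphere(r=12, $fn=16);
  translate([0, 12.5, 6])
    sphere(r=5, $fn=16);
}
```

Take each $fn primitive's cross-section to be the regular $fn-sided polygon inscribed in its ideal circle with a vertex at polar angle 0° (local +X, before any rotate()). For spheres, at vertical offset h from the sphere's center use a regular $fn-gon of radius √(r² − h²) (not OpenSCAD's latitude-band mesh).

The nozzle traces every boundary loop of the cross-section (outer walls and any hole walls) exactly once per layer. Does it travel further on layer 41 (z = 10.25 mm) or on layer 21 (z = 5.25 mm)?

Layer 41 (z = 10.25): the cylinder: section is a regular 16-gon, circumradius r=10 (perimeter = 2·16·10.000·sin(180°/16) = 62.43 mm); the cube at (1, 4.5) is absent (z outside [0, 6]); the sphere at (-2.5, 6.5): section is a regular 16-gon, circumradius = √(r²−h²) = √(12²−10.25²) = 6.240 (perimeter = 2·16·6.240·sin(180°/16) = 38.96 mm); the r=5 sphere at (0, 12.5) slices to a regular 16-gon of circumradius 2.634 (√(r²−h²) with h=4.25 from center) (perimeter = 2·16·2.634·sin(180°/16) = 16.44 mm); Taking the first minus the rest: starting from the r=10 cylinder, the r=12 sphere at (-2.5, 6.5) partially overlaps it — only the 86.91 mm² overlap (of its 119.21 mm²) is removed, clipping the outline; the r=5 sphere at (0, 12.5) misses the remaining region (no effect) — boundary = 70.23 mm. So its perimeter = 70.23 mm. Layer 21 (z = 5.25): the r=10 cylinder gives a regular 16-gon of circumradius 10 (constant along its height) (perimeter = 2·16·10.000·sin(180°/16) = 62.43 mm); the 25.5×26 cube at (1, 4.5) contributes its full rectangle (perimeter 103.00 mm); the r=12 sphere at (-2.5, 6.5) slices to a regular 16-gon of circumradius 10.791 (√(r²−h²) with h=5.25 from center) (perimeter = 2·16·10.791·sin(180°/16) = 67.36 mm); the sphere at (0, 12.5): section is a regular 16-gon, circumradius = √(r²−h²) = √(5²−0.75²) = 4.943 (perimeter = 2·16·4.943·sin(180°/16) = 30.86 mm); Taking the first minus the rest: starting from the r=10 cylinder, the 25.5×26 cube at (1, 4.5) partially overlaps it — only the 28.26 mm² overlap (of its 663.00 mm²) is removed, clipping the outline; the r=12 sphere at (-2.5, 6.5) partially overlaps it — only the 162.37 mm² overlap (of its 356.47 mm²) is removed, clipping the outline; the r=5 sphere at (0, 12.5) misses the remaining region (no effect) — boundary = 58.12 mm. So its perimeter = 58.12 mm. Layer 41 is larger (70.23 vs 58.12 mm).

layer 41 (z = 10.25 mm)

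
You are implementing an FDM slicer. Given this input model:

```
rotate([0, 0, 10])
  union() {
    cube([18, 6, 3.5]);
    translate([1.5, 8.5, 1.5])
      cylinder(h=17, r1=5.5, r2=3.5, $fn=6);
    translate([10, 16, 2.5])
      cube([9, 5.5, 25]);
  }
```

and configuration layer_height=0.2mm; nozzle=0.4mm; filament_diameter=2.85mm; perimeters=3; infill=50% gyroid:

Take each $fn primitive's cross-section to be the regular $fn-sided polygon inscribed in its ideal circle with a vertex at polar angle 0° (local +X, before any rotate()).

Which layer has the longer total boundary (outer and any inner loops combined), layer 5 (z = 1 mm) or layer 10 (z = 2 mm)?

layer 10 (z = 2 mm)

Layer 5 (z = 1): the 18×6 cube contributes its full rectangle (perimeter 48.00 mm); the cone at (1.5, 8.5) is not intersected at this z (z outside [1.5, 18.5]); the cube at (10, 16) is not intersected at this z (z outside [2.5, 27.5]); Merging all regions: only the 18×6 cube is present, so the union is just that shape — boundary = 48.00 mm; (rotated 10° about Z; rotation is an isometry so areas/perimeters/island counts are preserved). So its perimeter = 48.00 mm. Layer 10 (z = 2): the 18×6 cube contributes its full rectangle (perimeter 48.00 mm); the cone at (1.5, 8.5): at t=0.029 of its height the radius interpolates to r₁+(r₂−r₁)t = 5.441, giving a regular 6-gon of that circumradius (perimeter = 2·6·5.441·sin(180°/6) = 32.65 mm); the cube at (10, 16) does not reach this height (z outside [2.5, 27.5]); Taking the union: the regions partially overlap (shared area 10.75 mm²), so the edge portions inside another operand are dropped and the merged outline is re-measured after clipping — boundary = 66.16 mm; (rotated 10° about Z; rotation is an isometry so areas/perimeters/island counts are preserved). So its perimeter = 66.16 mm. Layer 10 is larger (66.16 vs 48.00 mm).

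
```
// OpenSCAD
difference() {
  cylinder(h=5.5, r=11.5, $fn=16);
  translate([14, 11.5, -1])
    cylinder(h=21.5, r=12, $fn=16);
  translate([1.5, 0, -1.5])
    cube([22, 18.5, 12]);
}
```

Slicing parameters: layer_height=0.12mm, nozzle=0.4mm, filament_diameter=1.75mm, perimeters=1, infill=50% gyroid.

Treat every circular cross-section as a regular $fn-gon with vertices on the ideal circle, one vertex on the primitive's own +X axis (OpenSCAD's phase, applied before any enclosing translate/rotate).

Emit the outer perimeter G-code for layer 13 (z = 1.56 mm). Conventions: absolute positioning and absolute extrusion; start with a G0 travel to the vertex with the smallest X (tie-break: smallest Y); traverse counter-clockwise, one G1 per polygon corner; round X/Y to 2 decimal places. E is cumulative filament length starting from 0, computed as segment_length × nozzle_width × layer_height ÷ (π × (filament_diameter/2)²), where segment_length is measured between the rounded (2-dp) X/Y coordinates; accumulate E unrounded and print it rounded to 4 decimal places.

At z = 1.56 mm: the r=11.5 cylinder contributes a regular 16-gon of circumradius 11.5; the r=12 cylinder at (14, 11.5) contributes a regular 16-gon of circumradius 12; the cube at (1.5, 0) (footprint 22×18.5) is included at this height; Taking the first minus the rest: starting from the r=11.5 cylinder, the r=12 cylinder at (14, 11.5) partially overlaps it — only the 50.22 mm² overlap (of its 440.85 mm²) is removed, clipping the outline; the 22×18.5 cube at (1.5, 0) partially overlaps it — only the 33.98 mm² overlap (of its 407.00 mm²) is removed, clipping the outline — 1 connected region. The outline is a single polygon with 15 vertices. Extrusion per mm of travel: 0.4 × 0.12 / (π × 0.875²) = 0.019956. Accumulating E over each segment gives final E = 1.5279.

G0 X-11.50 Y0.00 Z1.56
G1 X-10.62 Y-4.40 E0.0895
G1 X-8.13 Y-8.13 E0.1790
G1 X-4.40 Y-10.62 E0.2685
G1 X0.00 Y-11.50 E0.3581
G1 X4.40 Y-10.62 E0.4476
G1 X8.13 Y-8.13 E0.5371
G1 X10.62 Y-4.40 E0.6266
G1 X11.50 Y0.00 E0.7162
G1 X1.50 Y0.00 E0.9157
G1 X1.50 Y11.20 E1.1392
G1 X0.00 Y11.50 E1.1698
G1 X-4.40 Y10.62 E1.2593
G1 X-8.13 Y8.13 E1.3488
G1 X-10.62 Y4.40 E1.4383
G1 X-11.50 Y0.00 E1.5279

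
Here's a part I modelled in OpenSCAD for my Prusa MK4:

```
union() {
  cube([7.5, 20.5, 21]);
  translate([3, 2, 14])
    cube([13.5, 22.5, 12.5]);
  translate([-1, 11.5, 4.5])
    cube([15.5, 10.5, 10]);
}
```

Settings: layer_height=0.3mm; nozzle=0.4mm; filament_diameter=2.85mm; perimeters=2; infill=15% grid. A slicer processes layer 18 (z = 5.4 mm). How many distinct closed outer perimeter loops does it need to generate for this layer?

1

At z = 5.4 mm: the cube (footprint 7.5×20.5) is included at this height; the cube at (3, 2) does not reach this height (z outside [14, 26.5]); the cube at (-1, 11.5) is present — its section is the full 15.5×10.5 rectangle; Merging all regions: the regions partially overlap (shared area 67.50 mm²), so overlapping operands fuse into one piece — 1 connected region. The result has 1 disconnected region.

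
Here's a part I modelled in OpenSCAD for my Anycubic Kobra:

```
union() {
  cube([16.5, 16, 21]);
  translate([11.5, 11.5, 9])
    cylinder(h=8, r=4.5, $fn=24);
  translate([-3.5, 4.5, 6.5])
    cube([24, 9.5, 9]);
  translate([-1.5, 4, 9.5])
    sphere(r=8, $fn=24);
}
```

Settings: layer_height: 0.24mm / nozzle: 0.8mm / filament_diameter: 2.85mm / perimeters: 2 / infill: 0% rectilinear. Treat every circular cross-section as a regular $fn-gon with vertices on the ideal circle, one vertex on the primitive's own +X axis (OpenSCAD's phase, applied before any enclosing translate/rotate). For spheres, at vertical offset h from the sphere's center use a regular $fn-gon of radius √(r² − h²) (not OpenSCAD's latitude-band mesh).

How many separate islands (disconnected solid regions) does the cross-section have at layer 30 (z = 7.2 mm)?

1

At z = 7.2 mm: the cube (footprint 16.5×16) is included at this height; the cylinder at (11.5, 11.5) is not intersected at this z (z outside [9, 17]); the cube at (-3.5, 4.5) is present — its section is the full 24×9.5 rectangle; the r=8 sphere at (-1.5, 4) contributes a regular 24-gon of circumradius √(8²−2.3²) = 7.662; Taking the union: the regions partially overlap (shared area 238.66 mm²), so overlapping operands fuse into one piece — 1 connected region. Overall, the cross-section is a single solid region. Island count = 1.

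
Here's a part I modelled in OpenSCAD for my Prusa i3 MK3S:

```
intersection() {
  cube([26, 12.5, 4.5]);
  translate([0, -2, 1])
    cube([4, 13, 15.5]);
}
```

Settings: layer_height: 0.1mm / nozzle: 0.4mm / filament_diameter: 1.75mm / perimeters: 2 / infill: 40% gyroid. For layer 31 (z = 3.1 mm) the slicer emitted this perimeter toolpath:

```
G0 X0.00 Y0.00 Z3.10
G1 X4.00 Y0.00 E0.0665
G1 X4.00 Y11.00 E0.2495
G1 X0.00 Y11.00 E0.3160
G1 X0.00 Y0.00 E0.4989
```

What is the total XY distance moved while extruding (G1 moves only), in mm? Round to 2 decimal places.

Sum the Euclidean lengths of each G1 segment: total = 30.00 mm.

30.00 mm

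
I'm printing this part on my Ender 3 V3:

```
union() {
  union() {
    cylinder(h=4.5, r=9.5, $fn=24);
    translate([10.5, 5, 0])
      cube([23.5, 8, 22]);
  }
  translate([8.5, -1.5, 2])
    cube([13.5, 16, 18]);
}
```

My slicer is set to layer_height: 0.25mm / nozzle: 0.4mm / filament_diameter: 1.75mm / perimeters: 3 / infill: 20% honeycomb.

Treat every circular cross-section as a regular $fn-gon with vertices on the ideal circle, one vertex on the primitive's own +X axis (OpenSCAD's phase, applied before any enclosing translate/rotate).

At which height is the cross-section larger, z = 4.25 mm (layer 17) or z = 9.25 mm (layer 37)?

layer 17 (z = 4.25 mm)

Layer 17 (z = 4.25): the r=9.5 cylinder contributes a regular 24-gon of circumradius 9.5 (area = (24/2)·9.500²·sin(360°/24) = 280.30 mm²); the 23.5×8 cube at (10.5, 5) contributes its full rectangle (area 188.00 mm²); Merging all regions: the 2 present regions are separate (no shared area or edge), so areas and boundary lengths simply add and each stays a separate island — area = 468.30 mm²; the 13.5×16 cube at (8.5, -1.5) contributes its full rectangle (area 216.00 mm²); Taking the union: the regions partially overlap — summed areas 684.30 mm² minus the doubly-counted overlap 95.96 mm² gives 588.34 mm² — area = 588.34 mm². So its area = 588.34 mm². Layer 37 (z = 9.25): the cylinder does not reach this height (z outside [0, 4.5]); the cube at (10.5, 5) is present — its section is the full 23.5×8 rectangle (area 188.00 mm²); Merging all regions: only the 23.5×8 cube at (10.5, 5) is present, so the union is just that shape — area = 188.00 mm²; the cube at (8.5, -1.5) (footprint 13.5×16) is included at this height (area 216.00 mm²); Combining (union): the regions partially overlap — summed areas 404.00 mm² minus the doubly-counted overlap 92.00 mm² gives 312.00 mm² — area = 312.00 mm². So its area = 312.00 mm². Layer 17 is larger (588.34 vs 312.00 mm²).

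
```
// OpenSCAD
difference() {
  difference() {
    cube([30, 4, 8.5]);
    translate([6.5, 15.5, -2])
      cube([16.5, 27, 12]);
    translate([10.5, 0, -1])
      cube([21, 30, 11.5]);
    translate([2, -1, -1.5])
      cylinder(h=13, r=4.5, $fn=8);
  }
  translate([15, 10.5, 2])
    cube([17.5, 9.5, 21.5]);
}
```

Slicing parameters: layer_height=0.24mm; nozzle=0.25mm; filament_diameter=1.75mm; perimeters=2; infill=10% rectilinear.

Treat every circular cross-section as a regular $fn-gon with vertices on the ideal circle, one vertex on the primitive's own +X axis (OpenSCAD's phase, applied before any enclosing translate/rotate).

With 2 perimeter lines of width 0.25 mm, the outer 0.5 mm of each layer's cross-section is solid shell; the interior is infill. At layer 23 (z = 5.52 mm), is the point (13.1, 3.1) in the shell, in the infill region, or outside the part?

At z = 5.52 mm: the cube (footprint 30×4) is included at this height; the cube at (6.5, 15.5) is present — its section is the full 16.5×27 rectangle; the cube at (10.5, 0) (footprint 21×30) is included at this height; the r=4.5 cylinder at (2, -1) gives a regular 8-gon of circumradius 4.5 (constant along its height); Subtracting the remaining from the first: starting from the 30×4 cube, the 16.5×27 cube at (6.5, 15.5) misses the remaining region (no effect); the 21×30 cube at (10.5, 0) partially overlaps it — only the 78.00 mm² overlap (of its 630.00 mm²) is removed, clipping the outline; the r=4.5 cylinder at (2, -1) partially overlaps it — only the 16.20 mm² overlap (of its 57.28 mm²) is removed, clipping the outline — 1 connected region; the cube at (15, 10.5) (footprint 17.5×9.5) is included at this height; After the difference (first − rest): starting from that combined region, the 17.5×9.5 cube at (15, 10.5) misses the remaining region (no effect) — 1 connected region. Overall, the cross-section is a single solid region. The nearest boundary edge runs (10.50, 4.00)→(10.50, 0.00); distance from the point to it = 2.60 mm. The point is not inside any of the regions above, so it lies outside the cross-section (2.60 mm from the nearest boundary).

outside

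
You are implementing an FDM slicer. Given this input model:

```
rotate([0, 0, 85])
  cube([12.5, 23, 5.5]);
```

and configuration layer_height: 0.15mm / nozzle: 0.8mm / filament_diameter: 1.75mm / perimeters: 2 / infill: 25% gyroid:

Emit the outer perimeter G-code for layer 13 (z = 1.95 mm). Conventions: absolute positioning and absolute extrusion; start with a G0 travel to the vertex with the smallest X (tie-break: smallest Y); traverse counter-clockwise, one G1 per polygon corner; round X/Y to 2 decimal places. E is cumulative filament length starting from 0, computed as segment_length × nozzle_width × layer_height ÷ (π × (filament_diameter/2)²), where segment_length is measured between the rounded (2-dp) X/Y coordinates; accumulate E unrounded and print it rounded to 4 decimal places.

At z = 1.95 mm: the 12.5×23 cube contributes its full rectangle; (rotated 85° about Z; rotation is an isometry so areas/perimeters/island counts are preserved). The outline is a single polygon with 4 vertices. Extrusion per mm of travel: 0.8 × 0.15 / (π × 0.875²) = 0.049890. Accumulating E over each segment gives final E = 3.5422.

G0 X-22.91 Y2.00 Z1.95
G1 X0.00 Y0.00 E1.1473
G1 X1.09 Y12.45 E1.7708
G1 X-21.82 Y14.46 E2.9182
G1 X-22.91 Y2.00 E3.5422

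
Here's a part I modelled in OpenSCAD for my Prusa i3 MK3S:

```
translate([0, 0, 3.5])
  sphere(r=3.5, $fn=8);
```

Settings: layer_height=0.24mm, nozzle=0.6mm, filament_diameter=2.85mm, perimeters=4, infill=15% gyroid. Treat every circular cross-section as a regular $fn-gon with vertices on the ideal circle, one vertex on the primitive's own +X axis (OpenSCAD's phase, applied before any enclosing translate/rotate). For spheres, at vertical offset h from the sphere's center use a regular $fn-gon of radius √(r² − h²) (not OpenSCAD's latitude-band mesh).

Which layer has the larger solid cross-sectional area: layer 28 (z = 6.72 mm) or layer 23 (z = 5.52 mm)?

layer 23 (z = 5.52 mm)

Layer 28 (z = 6.72): the sphere: section is a regular 8-gon, circumradius = √(r²−h²) = √(3.5²−3.22²) = 1.372 (area = (8/2)·1.372²·sin(360°/8) = 5.32 mm²). So its area = 5.32 mm². Layer 23 (z = 5.52): the r=3.5 sphere contributes a regular 8-gon of circumradius √(3.5²−2.02²) = 2.858 (area = (8/2)·2.858²·sin(360°/8) = 23.11 mm²). So its area = 23.11 mm². Layer 23 is larger (23.11 vs 5.32 mm²).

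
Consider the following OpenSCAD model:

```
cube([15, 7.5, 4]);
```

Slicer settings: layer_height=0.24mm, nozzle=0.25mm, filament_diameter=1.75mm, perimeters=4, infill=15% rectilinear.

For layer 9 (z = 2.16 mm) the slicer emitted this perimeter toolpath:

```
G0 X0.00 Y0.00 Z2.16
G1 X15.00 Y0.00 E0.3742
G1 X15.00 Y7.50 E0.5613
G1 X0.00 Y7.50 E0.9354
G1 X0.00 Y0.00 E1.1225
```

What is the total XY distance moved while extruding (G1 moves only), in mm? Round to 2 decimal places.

45.00 mm

Sum the Euclidean lengths of each G1 segment: total = 45.00 mm.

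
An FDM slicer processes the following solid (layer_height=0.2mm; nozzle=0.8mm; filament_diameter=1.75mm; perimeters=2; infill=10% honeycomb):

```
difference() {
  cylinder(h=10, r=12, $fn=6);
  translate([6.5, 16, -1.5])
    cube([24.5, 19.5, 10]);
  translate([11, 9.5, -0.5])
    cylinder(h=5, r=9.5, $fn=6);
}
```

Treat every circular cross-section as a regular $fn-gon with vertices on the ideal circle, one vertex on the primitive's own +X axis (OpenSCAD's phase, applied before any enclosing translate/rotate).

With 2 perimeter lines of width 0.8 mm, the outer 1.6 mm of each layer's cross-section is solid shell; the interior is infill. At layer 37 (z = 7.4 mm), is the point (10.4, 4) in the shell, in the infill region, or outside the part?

outside

At z = 7.4 mm: the cylinder: section is a regular 6-gon, circumradius r=12; the 24.5×19.5 cube at (6.5, 16) contributes its full rectangle; the cylinder at (11, 9.5) is not intersected at this z (z outside [-0.5, 4.5]); Subtracting the remaining from the first: starting from the r=12 cylinder, the 24.5×19.5 cube at (6.5, 16) misses the remaining region (no effect) — 1 connected region. Overall, the cross-section is a single solid region. The nearest boundary edge runs (6.00, 10.39)→(12.00, 0.00); distance from the point to it = 0.61 mm. The point is not inside any of the regions above, so it lies outside the cross-section (0.61 mm from the nearest boundary).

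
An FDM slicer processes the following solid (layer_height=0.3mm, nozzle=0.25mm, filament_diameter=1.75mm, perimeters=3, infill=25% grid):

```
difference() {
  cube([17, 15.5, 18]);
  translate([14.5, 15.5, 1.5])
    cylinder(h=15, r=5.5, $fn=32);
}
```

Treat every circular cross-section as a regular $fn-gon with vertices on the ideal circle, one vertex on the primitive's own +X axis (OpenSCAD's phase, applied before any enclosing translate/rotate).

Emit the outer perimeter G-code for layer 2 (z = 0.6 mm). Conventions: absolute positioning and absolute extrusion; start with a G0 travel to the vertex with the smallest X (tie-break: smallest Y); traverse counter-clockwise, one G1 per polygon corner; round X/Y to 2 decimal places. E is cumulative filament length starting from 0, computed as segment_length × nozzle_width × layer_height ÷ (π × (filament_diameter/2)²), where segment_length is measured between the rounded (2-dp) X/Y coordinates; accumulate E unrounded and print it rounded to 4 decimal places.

G0 X0.00 Y0.00 Z0.60
G1 X17.00 Y0.00 E0.5301
G1 X17.00 Y15.50 E1.0134
G1 X0.00 Y15.50 E1.5435
G1 X0.00 Y0.00 E2.0268

At z = 0.6 mm: the cube is present — its section is the full 17×15.5 rectangle; the cylinder at (14.5, 15.5) does not reach this height (z outside [1.5, 16.5]); Taking the first minus the rest: none of the subtracted shapes is present at this height, so the 17×15.5 cube is unchanged — 1 connected region. The outline is a single polygon with 4 vertices. Extrusion per mm of travel: 0.25 × 0.3 / (π × 0.875²) = 0.031181. Accumulating E over each segment gives final E = 2.0268.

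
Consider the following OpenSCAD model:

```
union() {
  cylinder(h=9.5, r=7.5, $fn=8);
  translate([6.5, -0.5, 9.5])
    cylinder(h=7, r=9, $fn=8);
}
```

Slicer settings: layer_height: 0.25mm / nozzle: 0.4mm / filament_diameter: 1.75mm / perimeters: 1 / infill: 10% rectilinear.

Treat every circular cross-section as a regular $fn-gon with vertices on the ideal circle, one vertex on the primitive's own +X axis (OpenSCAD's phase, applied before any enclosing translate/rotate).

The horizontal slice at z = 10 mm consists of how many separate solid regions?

At z = 10 mm: the cylinder does not reach this height (z outside [0, 9.5]); the cylinder at (6.5, -0.5): section is a regular 8-gon, circumradius r=9; Merging all regions: only the r=9 cylinder at (6.5, -0.5) is present, so the union is just that shape — 1 connected region. The result has 1 disconnected region.

1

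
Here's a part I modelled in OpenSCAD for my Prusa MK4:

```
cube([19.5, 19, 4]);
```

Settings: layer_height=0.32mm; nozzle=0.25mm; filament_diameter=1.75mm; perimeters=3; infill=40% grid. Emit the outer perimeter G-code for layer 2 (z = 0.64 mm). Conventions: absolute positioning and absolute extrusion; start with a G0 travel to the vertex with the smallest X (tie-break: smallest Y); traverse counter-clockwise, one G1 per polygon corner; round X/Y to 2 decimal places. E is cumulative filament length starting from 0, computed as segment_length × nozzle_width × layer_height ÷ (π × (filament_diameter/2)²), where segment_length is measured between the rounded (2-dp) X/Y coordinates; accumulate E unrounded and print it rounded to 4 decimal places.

G0 X0.00 Y0.00 Z0.64
G1 X19.50 Y0.00 E0.6486
G1 X19.50 Y19.00 E1.2805
G1 X0.00 Y19.00 E1.9291
G1 X0.00 Y0.00 E2.5610

At z = 0.64 mm: the cube is present — its section is the full 19.5×19 rectangle. The outline is a single polygon with 4 vertices. Extrusion per mm of travel: 0.25 × 0.32 / (π × 0.875²) = 0.033260. Accumulating E over each segment gives final E = 2.5610.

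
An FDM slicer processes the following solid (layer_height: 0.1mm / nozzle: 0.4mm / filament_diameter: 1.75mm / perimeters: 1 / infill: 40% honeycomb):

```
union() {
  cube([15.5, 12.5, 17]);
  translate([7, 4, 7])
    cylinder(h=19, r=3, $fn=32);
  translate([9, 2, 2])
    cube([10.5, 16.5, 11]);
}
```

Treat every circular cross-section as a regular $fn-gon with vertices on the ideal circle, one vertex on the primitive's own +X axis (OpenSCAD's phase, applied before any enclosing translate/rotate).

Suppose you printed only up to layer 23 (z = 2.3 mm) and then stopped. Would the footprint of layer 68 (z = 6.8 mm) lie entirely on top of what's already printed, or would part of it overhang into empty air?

entirely on top

Compare the two slices. At z = 2.3: the 15.5×12.5 cube contributes its full rectangle (area 193.75 mm²); the cylinder at (7, 4) does not reach this height (z outside [7, 26]); the cube at (9, 2) is present — its section is the full 10.5×16.5 rectangle (area 173.25 mm²); Taking the union: the regions partially overlap — summed areas 367.00 mm² minus the doubly-counted overlap 68.25 mm² gives 298.75 mm² — area = 298.75 mm². At z = 6.8: the 15.5×12.5 cube contributes its full rectangle (area 193.75 mm²); the cylinder at (7, 4) is absent (z outside [7, 26]); the cube at (9, 2) is present — its section is the full 10.5×16.5 rectangle (area 173.25 mm²); Merging all regions: the regions partially overlap — summed areas 367.00 mm² minus the doubly-counted overlap 68.25 mm² gives 298.75 mm² — area = 298.75 mm². Checking containment: the cross-section at z = 6.8 is a subset of the cross-section at z = 2.3.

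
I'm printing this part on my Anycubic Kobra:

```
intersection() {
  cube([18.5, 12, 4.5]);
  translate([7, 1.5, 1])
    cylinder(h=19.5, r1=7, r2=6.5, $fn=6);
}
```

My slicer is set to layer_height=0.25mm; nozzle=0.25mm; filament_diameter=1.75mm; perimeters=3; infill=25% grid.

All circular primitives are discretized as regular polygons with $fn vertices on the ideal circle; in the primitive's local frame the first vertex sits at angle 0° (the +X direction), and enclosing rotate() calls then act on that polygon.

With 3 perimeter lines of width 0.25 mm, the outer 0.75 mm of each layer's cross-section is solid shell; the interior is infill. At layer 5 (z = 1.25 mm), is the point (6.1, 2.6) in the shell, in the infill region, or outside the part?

infill

At z = 1.25 mm: the 18.5×12 cube contributes its full rectangle; the cone at (7, 1.5) contributes a regular 6-gon of circumradius 6.994 (interpolated between r1=7 and r2=6.5 at t=0.013); Taking the intersection: the cone at (7, 1.5) partially overlaps the 18.5×12 cube; clipping to the common part keeps 83.22 mm² — 1 connected region. Overall, the cross-section is a single solid region. The nearest boundary edge runs (13.13, 0.00)→(0.87, 0.00); distance from the point to it = 2.60 mm. The point is inside the cross-section and 2.60 mm from the nearest boundary — more than the 0.75 mm shell width (3 × 0.25), so it's in the infill interior.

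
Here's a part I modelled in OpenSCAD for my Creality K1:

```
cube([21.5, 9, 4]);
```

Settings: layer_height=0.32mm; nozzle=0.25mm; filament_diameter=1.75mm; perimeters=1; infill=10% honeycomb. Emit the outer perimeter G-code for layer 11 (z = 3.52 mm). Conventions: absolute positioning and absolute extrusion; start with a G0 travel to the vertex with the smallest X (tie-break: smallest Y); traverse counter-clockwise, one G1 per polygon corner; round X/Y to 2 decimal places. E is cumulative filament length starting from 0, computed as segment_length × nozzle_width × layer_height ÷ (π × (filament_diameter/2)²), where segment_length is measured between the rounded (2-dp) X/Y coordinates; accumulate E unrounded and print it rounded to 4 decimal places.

G0 X0.00 Y0.00 Z3.52
G1 X21.50 Y0.00 E0.7151
G1 X21.50 Y9.00 E1.0144
G1 X0.00 Y9.00 E1.7295
G1 X0.00 Y0.00 E2.0289

At z = 3.52 mm: the cube is present — its section is the full 21.5×9 rectangle. The outline is a single polygon with 4 vertices. Extrusion per mm of travel: 0.25 × 0.32 / (π × 0.875²) = 0.033260. Accumulating E over each segment gives final E = 2.0289.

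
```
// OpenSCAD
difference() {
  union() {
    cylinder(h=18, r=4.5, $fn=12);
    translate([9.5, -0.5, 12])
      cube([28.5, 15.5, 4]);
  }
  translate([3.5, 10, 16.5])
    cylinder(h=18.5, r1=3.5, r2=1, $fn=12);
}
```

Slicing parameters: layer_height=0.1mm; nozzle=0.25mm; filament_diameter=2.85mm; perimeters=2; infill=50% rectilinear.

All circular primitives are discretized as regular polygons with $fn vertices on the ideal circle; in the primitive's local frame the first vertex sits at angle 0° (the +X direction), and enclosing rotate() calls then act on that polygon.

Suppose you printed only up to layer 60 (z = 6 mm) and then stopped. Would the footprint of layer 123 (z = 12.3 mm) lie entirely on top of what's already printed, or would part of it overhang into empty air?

Compare the two slices. At z = 6: the r=4.5 cylinder contributes a regular 12-gon of circumradius 4.5 (area = (12/2)·4.500²·sin(360°/12) = 60.75 mm²); the cube at (9.5, -0.5) is absent (z outside [12, 16]); Combining (union): only the r=4.5 cylinder is present, so the union is just that shape — area = 60.75 mm²; the cone at (3.5, 10) is not intersected at this z (z outside [16.5, 35]); Taking the first minus the rest: none of the subtracted shapes is present at this height, so the result so far is unchanged — area = 60.75 mm². At z = 12.3: the cylinder: section is a regular 12-gon, circumradius r=4.5 (area = (12/2)·4.500²·sin(360°/12) = 60.75 mm²); the cube at (9.5, -0.5) (footprint 28.5×15.5) is included at this height (area 441.75 mm²); Combining (union): the 2 present regions are separate (no shared area or edge), so areas and boundary lengths simply add and each stays a separate island — area = 502.50 mm²; the cone at (3.5, 10) does not reach this height (z outside [16.5, 35]); Subtracting the remaining from the first: none of the subtracted shapes is present at this height, so that combined region is unchanged — area = 502.50 mm². Checking containment: at z = 12.3 the cross-section extends beyond the z = 6 cross-section by about 441.75 mm².

part overhangs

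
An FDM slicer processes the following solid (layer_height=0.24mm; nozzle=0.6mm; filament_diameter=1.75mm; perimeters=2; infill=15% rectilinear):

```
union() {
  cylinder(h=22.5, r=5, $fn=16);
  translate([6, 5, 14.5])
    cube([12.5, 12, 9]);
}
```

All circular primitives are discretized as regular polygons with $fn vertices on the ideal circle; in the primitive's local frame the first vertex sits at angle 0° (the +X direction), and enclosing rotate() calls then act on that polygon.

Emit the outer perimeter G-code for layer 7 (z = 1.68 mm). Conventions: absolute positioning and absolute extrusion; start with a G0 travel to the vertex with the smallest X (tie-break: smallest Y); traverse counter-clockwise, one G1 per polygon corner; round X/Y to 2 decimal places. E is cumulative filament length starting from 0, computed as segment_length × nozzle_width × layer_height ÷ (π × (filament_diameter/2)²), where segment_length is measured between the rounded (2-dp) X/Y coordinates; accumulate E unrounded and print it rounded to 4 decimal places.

G0 X-5.00 Y0.00 Z1.68
G1 X-4.62 Y-1.91 E0.1166
G1 X-3.54 Y-3.54 E0.2337
G1 X-1.91 Y-4.62 E0.3507
G1 X0.00 Y-5.00 E0.4673
G1 X1.91 Y-4.62 E0.5839
G1 X3.54 Y-3.54 E0.7010
G1 X4.62 Y-1.91 E0.8180
G1 X5.00 Y0.00 E0.9346
G1 X4.62 Y1.91 E1.0512
G1 X3.54 Y3.54 E1.1683
G1 X1.91 Y4.62 E1.2853
G1 X0.00 Y5.00 E1.4019
G1 X-1.91 Y4.62 E1.5185
G1 X-3.54 Y3.54 E1.6356
G1 X-4.62 Y1.91 E1.7526
G1 X-5.00 Y0.00 E1.8692

At z = 1.68 mm: the r=5 cylinder gives a regular 16-gon of circumradius 5 (constant along its height); the cube at (6, 5) is absent (z outside [14.5, 23.5]); Merging all regions: only the r=5 cylinder is present, so the union is just that shape — 1 connected region. The outline is a single polygon with 16 vertices. Extrusion per mm of travel: 0.6 × 0.24 / (π × 0.875²) = 0.059868. Accumulating E over each segment gives final E = 1.8692.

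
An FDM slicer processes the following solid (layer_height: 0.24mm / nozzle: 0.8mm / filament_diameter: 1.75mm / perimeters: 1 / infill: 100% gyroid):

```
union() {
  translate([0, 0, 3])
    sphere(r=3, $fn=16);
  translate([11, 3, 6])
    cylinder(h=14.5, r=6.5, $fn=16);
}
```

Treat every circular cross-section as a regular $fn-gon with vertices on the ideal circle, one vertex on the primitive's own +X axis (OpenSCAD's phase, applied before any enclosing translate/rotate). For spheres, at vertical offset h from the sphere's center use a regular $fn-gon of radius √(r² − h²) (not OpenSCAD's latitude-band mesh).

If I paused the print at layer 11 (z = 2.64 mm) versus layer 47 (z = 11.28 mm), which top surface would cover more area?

layer 47 (z = 11.28 mm)

Layer 11 (z = 2.64): the r=3 sphere slices to a regular 16-gon of circumradius 2.978 (√(r²−h²) with h=0.36 from center) (area = (16/2)·2.978²·sin(360°/16) = 27.16 mm²); the cylinder at (11, 3) does not reach this height (z outside [6, 20.5]); Taking the union: only the r=3 sphere is present, so the union is just that shape — area = 27.16 mm². So its area = 27.16 mm². Layer 47 (z = 11.28): the sphere does not reach this height (|z−center|=8.280 > r=3); the cylinder at (11, 3): section is a regular 16-gon, circumradius r=6.5 (area = (16/2)·6.500²·sin(360°/16) = 129.35 mm²); Taking the union: only the r=6.5 cylinder at (11, 3) is present, so the union is just that shape — area = 129.35 mm². So its area = 129.35 mm². Layer 47 is larger (129.35 vs 27.16 mm²).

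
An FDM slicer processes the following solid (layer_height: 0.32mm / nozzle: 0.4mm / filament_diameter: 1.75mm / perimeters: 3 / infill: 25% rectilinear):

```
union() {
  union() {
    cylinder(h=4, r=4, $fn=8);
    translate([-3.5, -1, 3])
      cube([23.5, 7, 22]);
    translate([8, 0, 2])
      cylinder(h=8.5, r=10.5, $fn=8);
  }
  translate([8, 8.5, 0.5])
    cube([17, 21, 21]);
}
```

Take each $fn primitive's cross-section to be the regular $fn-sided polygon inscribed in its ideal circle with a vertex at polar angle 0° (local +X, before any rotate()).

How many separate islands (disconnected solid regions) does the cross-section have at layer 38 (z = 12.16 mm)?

At z = 12.16 mm: the cylinder is absent (z outside [0, 4]); the cube at (-3.5, -1) is present — its section is the full 23.5×7 rectangle; the cylinder at (8, 0) does not reach this height (z outside [2, 10.5]); Merging all regions: only the 23.5×7 cube at (-3.5, -1) is present, so the union is just that shape — 1 connected region; the cube at (8, 8.5) is present — its section is the full 17×21 rectangle; Merging all regions: the 2 present regions are separate (no shared area or edge), so areas and boundary lengths simply add and each stays a separate island — 2 connected regions. Overall, the cross-section has 2 separate islands. Island count = 2.

2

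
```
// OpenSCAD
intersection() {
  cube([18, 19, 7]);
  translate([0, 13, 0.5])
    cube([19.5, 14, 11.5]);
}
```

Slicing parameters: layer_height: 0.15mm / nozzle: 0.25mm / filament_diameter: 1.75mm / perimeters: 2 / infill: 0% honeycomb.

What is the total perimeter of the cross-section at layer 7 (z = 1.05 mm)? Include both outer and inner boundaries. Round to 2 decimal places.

48.00 mm

At z = 1.05 mm: the 18×19 cube contributes its full rectangle (perimeter 74.00 mm); the cube at (0, 13) is present — its section is the full 19.5×14 rectangle (perimeter 67.00 mm); Keeping only the common overlap: the 19.5×14 cube at (0, 13) partially overlaps the 18×19 cube; clipping to the common part keeps 108.00 mm² — boundary = 48.00 mm. Overall, the cross-section is a single solid region. Total boundary length (outer) = 48.00 mm.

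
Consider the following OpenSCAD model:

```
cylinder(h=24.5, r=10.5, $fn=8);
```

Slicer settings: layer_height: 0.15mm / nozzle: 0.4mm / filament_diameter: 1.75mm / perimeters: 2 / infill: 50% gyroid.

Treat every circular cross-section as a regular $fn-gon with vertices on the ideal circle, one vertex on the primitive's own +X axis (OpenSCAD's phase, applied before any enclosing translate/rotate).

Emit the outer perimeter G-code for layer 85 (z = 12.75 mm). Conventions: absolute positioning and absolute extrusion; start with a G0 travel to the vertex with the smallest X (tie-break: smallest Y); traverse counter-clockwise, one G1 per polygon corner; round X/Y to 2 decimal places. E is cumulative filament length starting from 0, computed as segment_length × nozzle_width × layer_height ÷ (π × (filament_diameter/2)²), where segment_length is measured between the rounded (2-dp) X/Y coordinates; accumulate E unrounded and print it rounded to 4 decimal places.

At z = 12.75 mm: the cylinder: section is a regular 8-gon, circumradius r=10.5. The outline is a single polygon with 8 vertices. Extrusion per mm of travel: 0.4 × 0.15 / (π × 0.875²) = 0.024945. Accumulating E over each segment gives final E = 1.6032.

G0 X-10.50 Y0.00 Z12.75
G1 X-7.42 Y-7.42 E0.2004
G1 X0.00 Y-10.50 E0.4008
G1 X7.42 Y-7.42 E0.6012
G1 X10.50 Y0.00 E0.8016
G1 X7.42 Y7.42 E1.0020
G1 X0.00 Y10.50 E1.2024
G1 X-7.42 Y7.42 E1.4028
G1 X-10.50 Y0.00 E1.6032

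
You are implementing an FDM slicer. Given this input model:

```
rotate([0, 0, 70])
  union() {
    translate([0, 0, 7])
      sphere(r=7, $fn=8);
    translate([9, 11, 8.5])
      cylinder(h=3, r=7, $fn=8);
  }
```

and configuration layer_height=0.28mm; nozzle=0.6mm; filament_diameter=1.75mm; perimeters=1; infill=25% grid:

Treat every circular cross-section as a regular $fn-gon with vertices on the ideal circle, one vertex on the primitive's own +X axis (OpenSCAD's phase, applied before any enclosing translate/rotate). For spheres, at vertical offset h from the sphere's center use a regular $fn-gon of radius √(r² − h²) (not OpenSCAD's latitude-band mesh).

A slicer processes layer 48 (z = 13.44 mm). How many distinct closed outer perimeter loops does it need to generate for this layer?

At z = 13.44 mm: the r=7 sphere slices to a regular 8-gon of circumradius 2.743 (√(r²−h²) with h=6.44 from center); the cylinder at (9, 11) is not intersected at this z (z outside [8.5, 11.5]); Merging all regions: only the r=7 sphere is present, so the union is just that shape — 1 connected region; (whole slice rotated 70° about Z — lengths, areas and connectivity unchanged). The result has 1 disconnected region.

1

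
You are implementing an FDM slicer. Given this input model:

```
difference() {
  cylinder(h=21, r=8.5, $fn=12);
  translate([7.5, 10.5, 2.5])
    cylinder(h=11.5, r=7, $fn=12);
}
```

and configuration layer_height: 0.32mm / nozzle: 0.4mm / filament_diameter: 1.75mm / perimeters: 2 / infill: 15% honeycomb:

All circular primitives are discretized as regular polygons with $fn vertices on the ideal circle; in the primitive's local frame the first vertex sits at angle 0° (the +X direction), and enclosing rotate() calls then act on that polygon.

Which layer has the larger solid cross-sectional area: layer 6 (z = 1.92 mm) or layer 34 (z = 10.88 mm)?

Layer 6 (z = 1.92): the r=8.5 cylinder contributes a regular 12-gon of circumradius 8.5 (area = (12/2)·8.500²·sin(360°/12) = 216.75 mm²); the cylinder at (7.5, 10.5) does not reach this height (z outside [2.5, 14]); Taking the first minus the rest: none of the subtracted shapes is present at this height, so the r=8.5 cylinder is unchanged — area = 216.75 mm². So its area = 216.75 mm². Layer 34 (z = 10.88): the cylinder: section is a regular 12-gon, circumradius r=8.5 (area = (12/2)·8.500²·sin(360°/12) = 216.75 mm²); the r=7 cylinder at (7.5, 10.5) gives a regular 12-gon of circumradius 7 (constant along its height) (area = (12/2)·7.000²·sin(360°/12) = 147.00 mm²); Subtracting the remaining from the first: starting from the r=8.5 cylinder (216.75 mm²), the r=7 cylinder at (7.5, 10.5) partially overlaps it — only the 12.02 mm² overlap (of its 147.00 mm²) is removed, clipping the outline — area = 204.73 mm². So its area = 204.73 mm². Layer 6 is larger (216.75 vs 204.73 mm²).

layer 6 (z = 1.92 mm)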